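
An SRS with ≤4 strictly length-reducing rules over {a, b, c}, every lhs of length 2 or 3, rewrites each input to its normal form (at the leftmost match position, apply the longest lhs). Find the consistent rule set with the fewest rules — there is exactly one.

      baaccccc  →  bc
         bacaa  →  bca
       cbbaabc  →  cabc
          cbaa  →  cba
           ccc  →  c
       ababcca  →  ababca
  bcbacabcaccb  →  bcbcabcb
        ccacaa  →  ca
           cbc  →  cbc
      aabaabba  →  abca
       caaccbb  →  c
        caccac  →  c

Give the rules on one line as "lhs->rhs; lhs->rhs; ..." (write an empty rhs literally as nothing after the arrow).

aa->a; ac->c; bb->c; cc->c

  | baaccccc => baccccc => bccccc => bcccc => bccc => bcc => bc
  | bacaa => bcaa => bca
  | cbbaabc => ccaabc => caabc => cabc
  | cbaa => cba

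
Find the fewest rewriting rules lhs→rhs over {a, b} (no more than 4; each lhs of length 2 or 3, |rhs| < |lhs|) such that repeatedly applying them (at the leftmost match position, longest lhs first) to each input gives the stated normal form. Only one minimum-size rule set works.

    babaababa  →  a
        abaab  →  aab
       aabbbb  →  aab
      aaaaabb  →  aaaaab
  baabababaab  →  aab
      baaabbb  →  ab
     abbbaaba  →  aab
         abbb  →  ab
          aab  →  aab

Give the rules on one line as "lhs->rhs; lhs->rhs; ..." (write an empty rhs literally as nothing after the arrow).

  | babaababa => bbaababa => ababa => abba => a
  | abaab => aabb => aab
  | aabbbb => aabbb => aabb => aab
  | aaaaabb => aaaaab

ba->b; baa->ab; bb->b; bba->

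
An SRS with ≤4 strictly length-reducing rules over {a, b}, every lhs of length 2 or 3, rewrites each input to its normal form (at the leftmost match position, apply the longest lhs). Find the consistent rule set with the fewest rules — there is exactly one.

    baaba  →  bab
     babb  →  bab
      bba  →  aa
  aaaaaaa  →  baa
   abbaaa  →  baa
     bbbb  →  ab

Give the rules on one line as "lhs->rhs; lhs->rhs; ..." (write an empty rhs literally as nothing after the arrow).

aaa->ba; aba->b; abb->ab; bb->a

  | baaba => bab
  | babb => bab
  | bba => aa
  | aaaaaaa => baaaaa => bbaaa => aaaa => baa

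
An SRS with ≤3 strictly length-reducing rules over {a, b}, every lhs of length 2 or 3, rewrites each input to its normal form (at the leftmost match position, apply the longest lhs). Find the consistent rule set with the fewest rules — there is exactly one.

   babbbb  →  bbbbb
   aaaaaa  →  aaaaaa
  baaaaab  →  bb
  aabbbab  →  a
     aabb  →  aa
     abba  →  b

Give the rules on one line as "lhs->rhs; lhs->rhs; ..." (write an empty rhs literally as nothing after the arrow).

  | babbbb => bbbbb
  | aaaaaa
  | baaaaab => baaaab => baaab => baab => bab => bb
  | aabbbab => aabbab => aabab => abb => ab => a

ab->a; aba->b; ba->b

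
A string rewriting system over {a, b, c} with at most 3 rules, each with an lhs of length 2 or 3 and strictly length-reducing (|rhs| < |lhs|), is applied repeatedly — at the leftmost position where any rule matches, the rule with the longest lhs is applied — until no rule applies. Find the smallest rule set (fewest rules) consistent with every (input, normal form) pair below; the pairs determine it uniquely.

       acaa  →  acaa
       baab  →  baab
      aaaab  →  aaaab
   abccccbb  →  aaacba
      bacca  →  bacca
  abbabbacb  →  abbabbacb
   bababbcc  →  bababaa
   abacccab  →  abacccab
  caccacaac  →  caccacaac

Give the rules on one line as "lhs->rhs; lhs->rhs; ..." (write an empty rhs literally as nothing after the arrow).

  | acaa
  | baab
  | aaaab
  | abccccbb => aaaccbb => aaacba

bcc->aa; cbb->ba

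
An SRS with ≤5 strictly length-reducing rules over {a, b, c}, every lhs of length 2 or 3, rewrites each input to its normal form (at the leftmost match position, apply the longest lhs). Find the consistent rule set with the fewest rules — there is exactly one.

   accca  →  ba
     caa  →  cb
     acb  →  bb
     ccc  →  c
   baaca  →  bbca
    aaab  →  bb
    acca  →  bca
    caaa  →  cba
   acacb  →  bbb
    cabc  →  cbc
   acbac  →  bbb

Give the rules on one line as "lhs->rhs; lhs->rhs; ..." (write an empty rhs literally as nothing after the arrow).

  | accca => bcca => ba
  | caa => cb
  | acb => bb
  | ccc => c

aa->b; ab->b; ac->b; cc->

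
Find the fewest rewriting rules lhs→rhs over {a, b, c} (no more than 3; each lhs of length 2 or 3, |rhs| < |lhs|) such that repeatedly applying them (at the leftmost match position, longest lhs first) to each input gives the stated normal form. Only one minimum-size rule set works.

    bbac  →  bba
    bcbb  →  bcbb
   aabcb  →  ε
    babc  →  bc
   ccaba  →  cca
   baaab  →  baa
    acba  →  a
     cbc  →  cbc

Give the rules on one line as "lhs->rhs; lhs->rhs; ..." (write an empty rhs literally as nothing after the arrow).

ab->; ac->a

  | bbac => bba
  | bcbb
  | aabcb => acb => ab => ε
  | babc => bc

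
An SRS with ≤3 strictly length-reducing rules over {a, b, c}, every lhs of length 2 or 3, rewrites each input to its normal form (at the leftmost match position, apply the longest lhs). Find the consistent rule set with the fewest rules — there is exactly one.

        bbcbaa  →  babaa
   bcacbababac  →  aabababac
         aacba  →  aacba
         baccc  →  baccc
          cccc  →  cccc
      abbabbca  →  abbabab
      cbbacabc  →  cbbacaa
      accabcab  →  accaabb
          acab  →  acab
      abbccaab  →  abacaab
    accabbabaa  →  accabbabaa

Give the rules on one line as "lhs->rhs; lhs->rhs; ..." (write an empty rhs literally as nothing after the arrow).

bc->a; bca->ab

  | bbcbaa => babaa
  | bcacbababac => abcbababac => aabababac
  | aacba
  | baccc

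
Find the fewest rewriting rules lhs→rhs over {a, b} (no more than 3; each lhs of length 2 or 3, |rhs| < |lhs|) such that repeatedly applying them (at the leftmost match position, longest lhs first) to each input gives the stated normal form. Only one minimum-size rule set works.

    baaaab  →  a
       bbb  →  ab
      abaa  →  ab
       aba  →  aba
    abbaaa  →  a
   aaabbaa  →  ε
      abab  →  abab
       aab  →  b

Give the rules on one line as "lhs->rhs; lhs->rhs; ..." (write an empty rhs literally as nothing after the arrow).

aa->; bb->a

  | baaaab => baab => bb => a
  | bbb => ab
  | abaa => ab
  | aba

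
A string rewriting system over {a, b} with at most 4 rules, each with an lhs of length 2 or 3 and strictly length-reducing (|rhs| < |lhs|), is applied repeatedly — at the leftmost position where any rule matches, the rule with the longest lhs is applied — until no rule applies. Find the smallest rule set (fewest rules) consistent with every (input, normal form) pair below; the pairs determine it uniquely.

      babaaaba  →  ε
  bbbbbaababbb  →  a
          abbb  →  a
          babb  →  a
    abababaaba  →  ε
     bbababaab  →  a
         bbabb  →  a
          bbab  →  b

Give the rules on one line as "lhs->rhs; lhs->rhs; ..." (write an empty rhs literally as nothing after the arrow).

aa->; ab->a; ba->; bb->a

  | babaaaba => baaaba => aaba => ba => ε
  | bbbbbaababbb => abbbaababbb => abbaababbb => abaababbb => aaababbb => ababbb => aabbb => bbb => ab => a
  | abbb => abb => ab => a
  | babb => bb => a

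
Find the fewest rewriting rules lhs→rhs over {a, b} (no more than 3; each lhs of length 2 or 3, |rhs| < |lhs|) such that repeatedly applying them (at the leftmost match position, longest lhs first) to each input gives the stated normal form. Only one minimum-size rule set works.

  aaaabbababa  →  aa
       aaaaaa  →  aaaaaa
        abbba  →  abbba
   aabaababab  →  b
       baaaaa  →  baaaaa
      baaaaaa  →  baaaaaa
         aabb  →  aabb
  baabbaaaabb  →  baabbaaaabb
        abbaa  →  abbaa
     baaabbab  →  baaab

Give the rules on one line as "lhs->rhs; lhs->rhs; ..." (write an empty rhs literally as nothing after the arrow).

  | aaaabbababa => aaaababa => aaaba => aa
  | aaaaaa
  | abbba
  | aabaababab => aababab => abab => b

aba->; bab->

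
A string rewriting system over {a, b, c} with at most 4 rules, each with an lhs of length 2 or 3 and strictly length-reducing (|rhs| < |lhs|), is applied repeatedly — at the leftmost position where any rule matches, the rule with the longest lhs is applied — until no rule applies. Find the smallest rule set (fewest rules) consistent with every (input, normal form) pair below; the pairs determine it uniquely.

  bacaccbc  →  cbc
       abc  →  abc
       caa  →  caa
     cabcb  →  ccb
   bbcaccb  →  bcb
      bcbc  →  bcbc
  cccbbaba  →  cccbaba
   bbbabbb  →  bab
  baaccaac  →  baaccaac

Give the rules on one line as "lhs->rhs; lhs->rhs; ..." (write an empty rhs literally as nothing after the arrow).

  | bacaccbc => caccbc => cbc
  | abc
  | caa
  | cabcb => ccb

bac->c; bb->b; cab->c; cac->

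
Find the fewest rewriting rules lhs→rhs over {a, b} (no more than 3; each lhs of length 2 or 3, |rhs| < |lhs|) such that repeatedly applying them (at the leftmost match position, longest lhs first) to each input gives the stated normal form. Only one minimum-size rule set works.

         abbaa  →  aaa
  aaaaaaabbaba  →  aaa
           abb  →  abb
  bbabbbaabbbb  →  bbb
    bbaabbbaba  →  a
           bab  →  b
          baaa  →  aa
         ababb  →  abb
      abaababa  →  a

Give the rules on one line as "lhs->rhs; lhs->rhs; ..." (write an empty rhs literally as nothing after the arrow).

aab->; ba->; bba->a

  | abbaa => aaa
  | aaaaaaabbaba => aaaaababa => aaaaba => aaa
  | abb
  | bbabbbaabbbb => abbbaabbbb => abaabbbb => aabbbb => bbb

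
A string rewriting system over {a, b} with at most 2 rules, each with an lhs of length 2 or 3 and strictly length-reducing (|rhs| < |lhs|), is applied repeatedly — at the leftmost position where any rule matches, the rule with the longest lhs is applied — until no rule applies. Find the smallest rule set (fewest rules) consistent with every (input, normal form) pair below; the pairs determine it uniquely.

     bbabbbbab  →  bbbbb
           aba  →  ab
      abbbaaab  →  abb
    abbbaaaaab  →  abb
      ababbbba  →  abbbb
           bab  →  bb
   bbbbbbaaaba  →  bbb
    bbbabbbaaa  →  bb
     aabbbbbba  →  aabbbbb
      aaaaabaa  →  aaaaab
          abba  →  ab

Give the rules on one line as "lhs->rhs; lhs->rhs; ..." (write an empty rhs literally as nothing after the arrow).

  | bbabbbbab => bbbbbab => bbbbb
  | aba => ab
  | abbbaaab => abbaab => abab => abb
  | abbbaaaaab => abbaaaab => abaaab => abaab => abab => abb

ba->b; bba->b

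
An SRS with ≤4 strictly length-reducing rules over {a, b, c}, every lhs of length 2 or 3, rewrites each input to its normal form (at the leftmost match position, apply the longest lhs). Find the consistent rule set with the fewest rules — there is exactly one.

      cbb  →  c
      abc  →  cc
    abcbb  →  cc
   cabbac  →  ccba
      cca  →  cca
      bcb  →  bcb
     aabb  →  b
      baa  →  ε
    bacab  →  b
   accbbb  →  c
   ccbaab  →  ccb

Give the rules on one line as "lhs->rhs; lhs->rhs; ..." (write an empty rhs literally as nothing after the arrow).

aa->b; ab->c; ac->a; bb->

  | cbb => c
  | abc => cc
  | abcbb => ccbb => cc
  | cabbac => ccbac => ccba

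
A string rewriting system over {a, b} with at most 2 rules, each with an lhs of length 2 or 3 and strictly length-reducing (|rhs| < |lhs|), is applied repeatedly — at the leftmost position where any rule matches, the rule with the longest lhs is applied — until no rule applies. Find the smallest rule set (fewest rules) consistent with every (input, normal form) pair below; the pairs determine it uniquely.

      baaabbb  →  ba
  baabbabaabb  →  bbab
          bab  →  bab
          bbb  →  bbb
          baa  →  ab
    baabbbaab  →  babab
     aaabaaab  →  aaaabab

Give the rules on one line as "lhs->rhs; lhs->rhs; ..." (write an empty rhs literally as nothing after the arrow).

abb->ba; baa->ab

  | baaabbb => ababbb => abbab => baab => abb => ba
  | baabbabaabb => abbbabaabb => bababaabb => babaabbb => baabbbb => abbbbb => babbb => bbab
  | bab
  | bbb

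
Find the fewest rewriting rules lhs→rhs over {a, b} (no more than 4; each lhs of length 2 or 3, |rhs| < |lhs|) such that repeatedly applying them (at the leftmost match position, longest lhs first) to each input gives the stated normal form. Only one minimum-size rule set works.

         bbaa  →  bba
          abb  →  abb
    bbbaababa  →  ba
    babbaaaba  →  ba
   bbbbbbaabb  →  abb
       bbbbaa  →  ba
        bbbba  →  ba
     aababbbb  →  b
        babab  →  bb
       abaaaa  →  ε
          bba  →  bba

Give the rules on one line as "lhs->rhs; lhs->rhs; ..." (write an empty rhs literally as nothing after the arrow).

aa->a; aaa->; aba->; bbb->

  | bbaa => bba
  | abb
  | bbbaababa => aababa => ababa => ba
  | babbaaaba => babbba => baa => ba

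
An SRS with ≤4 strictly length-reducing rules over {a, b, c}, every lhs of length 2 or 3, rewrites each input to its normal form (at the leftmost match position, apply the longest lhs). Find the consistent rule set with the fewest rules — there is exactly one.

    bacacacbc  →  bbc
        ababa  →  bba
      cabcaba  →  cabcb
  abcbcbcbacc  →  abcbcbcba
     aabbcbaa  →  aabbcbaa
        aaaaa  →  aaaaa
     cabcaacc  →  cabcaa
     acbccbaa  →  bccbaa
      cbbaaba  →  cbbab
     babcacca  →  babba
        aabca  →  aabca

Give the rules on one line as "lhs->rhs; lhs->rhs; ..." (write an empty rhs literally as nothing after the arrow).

aba->b; ac->; acc->a; cac->ba

  | bacacacbc => bacacbc => bacbc => bbc
  | ababa => bba
  | cabcaba => cabcb
  | abcbcbcbacc => abcbcbcba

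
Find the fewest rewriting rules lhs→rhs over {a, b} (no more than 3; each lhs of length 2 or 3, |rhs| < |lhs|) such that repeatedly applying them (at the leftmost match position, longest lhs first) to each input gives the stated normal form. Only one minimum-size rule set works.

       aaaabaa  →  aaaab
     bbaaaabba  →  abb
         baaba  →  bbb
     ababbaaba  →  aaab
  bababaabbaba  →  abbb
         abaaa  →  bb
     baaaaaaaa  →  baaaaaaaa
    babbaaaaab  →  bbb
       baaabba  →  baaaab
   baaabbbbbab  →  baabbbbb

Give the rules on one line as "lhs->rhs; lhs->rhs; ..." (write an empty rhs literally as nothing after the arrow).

aba->bb; bab->bb; bba->ab

  | aaaabaa => aaabba => aaaab
  | bbaaaabba => abaaabba => bbaabba => ababba => bbbba => bbab => abb
  | baaba => babb => bbb
  | ababbaaba => bbbbaaba => bbababa => abbaba => aabba => aaab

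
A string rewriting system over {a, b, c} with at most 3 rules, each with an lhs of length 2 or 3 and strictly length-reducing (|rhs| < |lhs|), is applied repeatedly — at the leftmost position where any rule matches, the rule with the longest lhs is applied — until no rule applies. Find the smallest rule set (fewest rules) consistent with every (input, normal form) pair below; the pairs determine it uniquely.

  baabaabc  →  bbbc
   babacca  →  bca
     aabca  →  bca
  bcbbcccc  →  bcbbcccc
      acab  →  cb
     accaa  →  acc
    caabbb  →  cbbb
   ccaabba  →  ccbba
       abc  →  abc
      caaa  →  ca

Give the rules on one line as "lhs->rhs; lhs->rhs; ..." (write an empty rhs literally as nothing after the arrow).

aa->; aca->c; bac->a

  | baabaabc => bbaabc => bbbc
  | babacca => baaca => bca
  | aabca => bca
  | bcbbcccc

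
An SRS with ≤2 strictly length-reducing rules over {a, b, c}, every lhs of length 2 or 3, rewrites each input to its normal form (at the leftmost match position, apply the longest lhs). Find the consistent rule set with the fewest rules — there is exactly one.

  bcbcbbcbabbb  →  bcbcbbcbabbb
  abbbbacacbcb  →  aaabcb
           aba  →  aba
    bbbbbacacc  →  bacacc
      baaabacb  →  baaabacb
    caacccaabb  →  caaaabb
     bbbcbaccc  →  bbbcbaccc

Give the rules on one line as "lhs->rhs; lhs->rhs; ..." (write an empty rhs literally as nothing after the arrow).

  | bcbcbbcbabbb
  | abbbbacacbcb => abbacacbcb => aacacbcb => aaacbcb => aaabcb
  | aba
  | bbbbbacacc => bbbacacc => bacacc

aac->aa; bba->a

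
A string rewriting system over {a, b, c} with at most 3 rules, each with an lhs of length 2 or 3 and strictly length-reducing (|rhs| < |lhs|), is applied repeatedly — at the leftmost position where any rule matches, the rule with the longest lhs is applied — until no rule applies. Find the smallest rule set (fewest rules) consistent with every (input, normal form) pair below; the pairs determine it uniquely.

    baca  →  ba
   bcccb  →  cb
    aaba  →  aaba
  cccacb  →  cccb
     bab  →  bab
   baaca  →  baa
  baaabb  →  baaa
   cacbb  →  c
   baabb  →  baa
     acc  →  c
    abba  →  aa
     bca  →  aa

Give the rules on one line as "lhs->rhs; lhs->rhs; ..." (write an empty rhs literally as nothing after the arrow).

ac->; bb->; bc->a

  | baca => ba
  | bcccb => accb => cb
  | aaba
  | cccacb => cccb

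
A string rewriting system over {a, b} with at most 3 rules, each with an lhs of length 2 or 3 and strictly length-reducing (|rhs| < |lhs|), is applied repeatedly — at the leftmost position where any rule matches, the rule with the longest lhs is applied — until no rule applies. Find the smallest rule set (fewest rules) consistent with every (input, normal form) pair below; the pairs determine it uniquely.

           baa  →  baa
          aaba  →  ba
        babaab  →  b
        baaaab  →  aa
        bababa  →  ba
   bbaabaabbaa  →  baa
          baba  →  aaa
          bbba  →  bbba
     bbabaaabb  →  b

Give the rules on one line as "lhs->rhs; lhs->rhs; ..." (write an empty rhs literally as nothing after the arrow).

ab->b; bab->aa

  | baa
  | aaba => aba => ba
  | babaab => aaaab => aaab => aab => ab => b
  | baaaab => baaab => baab => bab => aa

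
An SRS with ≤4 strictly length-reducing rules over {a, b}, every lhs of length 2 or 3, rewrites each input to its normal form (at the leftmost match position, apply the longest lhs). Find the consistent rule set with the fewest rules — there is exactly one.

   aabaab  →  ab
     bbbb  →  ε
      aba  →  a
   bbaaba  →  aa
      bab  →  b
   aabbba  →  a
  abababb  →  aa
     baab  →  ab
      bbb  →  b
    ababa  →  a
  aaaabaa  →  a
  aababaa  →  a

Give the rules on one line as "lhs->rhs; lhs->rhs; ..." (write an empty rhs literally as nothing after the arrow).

  | aabaab => aaab => ab
  | bbbb => bb => ε
  | aba => a
  | bbaaba => aaba => aa

aaa->a; abb->aa; ba->; bb->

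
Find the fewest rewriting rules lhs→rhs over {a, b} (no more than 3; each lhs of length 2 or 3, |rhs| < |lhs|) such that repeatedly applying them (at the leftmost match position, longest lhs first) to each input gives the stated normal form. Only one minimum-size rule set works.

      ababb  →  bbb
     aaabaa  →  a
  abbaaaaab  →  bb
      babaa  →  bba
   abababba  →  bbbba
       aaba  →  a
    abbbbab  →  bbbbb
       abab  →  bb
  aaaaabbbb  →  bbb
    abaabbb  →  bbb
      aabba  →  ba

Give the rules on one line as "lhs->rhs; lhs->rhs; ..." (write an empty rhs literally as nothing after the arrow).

  | ababb => babb => bbb
  | aaabaa => aabaa => aa => a
  | abbaaaaab => bbaaaaab => bbaaaab => bbaaab => bbaab => bb
  | babaa => bbaa => bba

aa->a; aab->; ab->b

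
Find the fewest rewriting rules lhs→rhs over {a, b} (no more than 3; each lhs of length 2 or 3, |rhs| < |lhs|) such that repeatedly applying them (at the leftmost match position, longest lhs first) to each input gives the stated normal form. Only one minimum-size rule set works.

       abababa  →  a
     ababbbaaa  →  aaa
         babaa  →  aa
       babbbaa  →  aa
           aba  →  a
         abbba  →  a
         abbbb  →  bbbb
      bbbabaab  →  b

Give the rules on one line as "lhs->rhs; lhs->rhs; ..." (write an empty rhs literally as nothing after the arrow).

ab->b; ba->a

  | abababa => bababa => ababa => baba => aba => ba => a
  | ababbbaaa => babbbaaa => abbbaaa => bbbaaa => bbaaa => baaa => aaa
  | babaa => abaa => baa => aa
  | babbbaa => abbbaa => bbbaa => bbaa => baa => aa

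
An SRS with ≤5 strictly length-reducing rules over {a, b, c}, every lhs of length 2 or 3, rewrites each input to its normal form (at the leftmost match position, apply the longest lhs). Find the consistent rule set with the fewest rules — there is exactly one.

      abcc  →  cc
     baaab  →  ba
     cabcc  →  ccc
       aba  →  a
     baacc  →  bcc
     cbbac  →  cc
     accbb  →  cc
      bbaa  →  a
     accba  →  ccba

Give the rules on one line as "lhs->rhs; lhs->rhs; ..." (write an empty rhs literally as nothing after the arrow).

  | abcc => acc => cc
  | baaab => baab => bab => ba
  | cabcc => cacc => ccc
  | aba => aa => a

aa->a; ab->a; ac->c; bb->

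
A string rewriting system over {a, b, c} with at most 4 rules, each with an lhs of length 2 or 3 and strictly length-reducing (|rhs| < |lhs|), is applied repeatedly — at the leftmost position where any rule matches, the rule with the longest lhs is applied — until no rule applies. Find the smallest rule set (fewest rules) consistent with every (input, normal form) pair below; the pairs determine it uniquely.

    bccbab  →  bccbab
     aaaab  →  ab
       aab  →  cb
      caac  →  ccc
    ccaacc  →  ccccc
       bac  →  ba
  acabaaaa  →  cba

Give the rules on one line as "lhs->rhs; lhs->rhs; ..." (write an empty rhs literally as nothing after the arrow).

  | bccbab
  | aaaab => ab
  | aab => cb
  | caac => ccc

aa->c; aaa->; ac->a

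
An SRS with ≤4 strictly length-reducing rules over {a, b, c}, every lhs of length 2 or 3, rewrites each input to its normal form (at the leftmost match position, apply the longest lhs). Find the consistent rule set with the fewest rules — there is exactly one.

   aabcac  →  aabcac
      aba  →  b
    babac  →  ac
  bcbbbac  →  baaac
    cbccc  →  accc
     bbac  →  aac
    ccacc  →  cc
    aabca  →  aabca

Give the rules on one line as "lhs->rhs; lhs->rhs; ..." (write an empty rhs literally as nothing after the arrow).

  | aabcac
  | aba => b
  | babac => bbc => ac
  | bcbbbac => babbac => baaac

aba->b; bb->a; cb->a; cca->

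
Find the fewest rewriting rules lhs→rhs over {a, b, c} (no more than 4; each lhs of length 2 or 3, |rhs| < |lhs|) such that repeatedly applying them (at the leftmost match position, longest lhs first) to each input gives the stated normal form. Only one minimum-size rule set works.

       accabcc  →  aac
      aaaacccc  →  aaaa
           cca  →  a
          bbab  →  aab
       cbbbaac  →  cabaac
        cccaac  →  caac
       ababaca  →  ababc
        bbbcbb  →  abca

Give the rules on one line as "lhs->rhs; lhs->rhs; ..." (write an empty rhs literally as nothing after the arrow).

aca->c; bb->a; bcc->c; cc->

  | accabcc => aabcc => aac
  | aaaacccc => aaaacc => aaaa
  | cca => a
  | bbab => aab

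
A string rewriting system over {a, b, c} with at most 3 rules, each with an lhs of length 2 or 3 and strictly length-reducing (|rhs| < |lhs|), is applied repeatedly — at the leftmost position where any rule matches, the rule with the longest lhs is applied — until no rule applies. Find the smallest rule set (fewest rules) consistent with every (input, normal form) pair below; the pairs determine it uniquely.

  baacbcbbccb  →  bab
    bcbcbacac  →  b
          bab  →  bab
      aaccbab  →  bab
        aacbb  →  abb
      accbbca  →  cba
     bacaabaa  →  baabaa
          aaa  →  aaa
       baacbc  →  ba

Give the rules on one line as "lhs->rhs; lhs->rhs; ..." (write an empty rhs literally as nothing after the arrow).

ac->; bc->

  | baacbcbbccb => babcbbccb => babbccb => babcb => bab
  | bcbcbacac => bcbacac => bacac => bac => b
  | bab
  | aaccbab => acbab => bab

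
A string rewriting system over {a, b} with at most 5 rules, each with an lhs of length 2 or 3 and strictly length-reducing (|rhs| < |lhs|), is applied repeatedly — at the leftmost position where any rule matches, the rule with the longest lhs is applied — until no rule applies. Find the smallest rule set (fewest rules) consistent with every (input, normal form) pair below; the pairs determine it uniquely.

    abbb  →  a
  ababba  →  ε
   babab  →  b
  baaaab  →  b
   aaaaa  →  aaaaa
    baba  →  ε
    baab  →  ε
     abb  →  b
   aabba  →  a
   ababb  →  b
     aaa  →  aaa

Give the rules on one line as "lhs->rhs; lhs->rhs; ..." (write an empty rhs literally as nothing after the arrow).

  | abbb => bb => a
  | ababba => abba => ba => ε
  | babab => bab => b
  | baaaab => aaab => abb => b

aab->bb; ab->; ba->; bb->a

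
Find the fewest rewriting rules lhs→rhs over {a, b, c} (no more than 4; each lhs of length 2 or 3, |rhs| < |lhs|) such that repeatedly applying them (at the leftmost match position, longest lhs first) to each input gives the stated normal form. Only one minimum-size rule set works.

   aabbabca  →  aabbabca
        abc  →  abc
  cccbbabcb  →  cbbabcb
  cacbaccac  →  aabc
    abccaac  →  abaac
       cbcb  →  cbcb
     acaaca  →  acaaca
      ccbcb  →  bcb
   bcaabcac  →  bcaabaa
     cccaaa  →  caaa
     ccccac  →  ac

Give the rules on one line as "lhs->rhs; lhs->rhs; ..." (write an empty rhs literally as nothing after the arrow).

  | aabbabca
  | abc
  | cccbbabcb => cbbabcb
  | cacbaccac => aabaccac => aabccac => aabac => aabc

bac->bc; cac->aa; cc->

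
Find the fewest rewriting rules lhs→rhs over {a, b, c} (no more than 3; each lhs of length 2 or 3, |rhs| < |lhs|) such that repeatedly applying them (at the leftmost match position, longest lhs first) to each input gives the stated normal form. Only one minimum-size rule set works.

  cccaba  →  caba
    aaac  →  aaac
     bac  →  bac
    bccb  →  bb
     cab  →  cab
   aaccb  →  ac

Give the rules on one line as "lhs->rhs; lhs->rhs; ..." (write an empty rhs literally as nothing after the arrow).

aab->ac; cc->

  | cccaba => caba
  | aaac
  | bac
  | bccb => bb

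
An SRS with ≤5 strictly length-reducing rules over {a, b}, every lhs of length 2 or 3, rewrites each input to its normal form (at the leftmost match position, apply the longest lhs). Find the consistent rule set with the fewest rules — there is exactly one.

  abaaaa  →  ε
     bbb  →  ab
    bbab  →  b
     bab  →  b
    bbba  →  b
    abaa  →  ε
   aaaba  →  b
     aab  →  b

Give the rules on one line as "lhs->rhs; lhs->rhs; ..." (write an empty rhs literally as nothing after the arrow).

  | abaaaa => baaa => aa => ε
  | bbb => ab
  | bbab => aab => b
  | bab => b

aa->; aba->b; ba->; bb->a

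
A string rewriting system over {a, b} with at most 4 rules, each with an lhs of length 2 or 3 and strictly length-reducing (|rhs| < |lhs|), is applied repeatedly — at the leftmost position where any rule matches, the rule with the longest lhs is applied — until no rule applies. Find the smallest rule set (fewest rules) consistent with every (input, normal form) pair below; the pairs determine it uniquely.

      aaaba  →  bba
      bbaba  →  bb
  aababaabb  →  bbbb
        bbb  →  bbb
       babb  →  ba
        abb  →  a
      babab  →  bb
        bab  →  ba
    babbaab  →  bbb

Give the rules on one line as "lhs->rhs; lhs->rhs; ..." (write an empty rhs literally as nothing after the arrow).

aa->; aaa->b; ab->a

  | aaaba => bba
  | bbaba => bbaa => bb
  | aababaabb => babaabb => baaabb => bbbb
  | bbb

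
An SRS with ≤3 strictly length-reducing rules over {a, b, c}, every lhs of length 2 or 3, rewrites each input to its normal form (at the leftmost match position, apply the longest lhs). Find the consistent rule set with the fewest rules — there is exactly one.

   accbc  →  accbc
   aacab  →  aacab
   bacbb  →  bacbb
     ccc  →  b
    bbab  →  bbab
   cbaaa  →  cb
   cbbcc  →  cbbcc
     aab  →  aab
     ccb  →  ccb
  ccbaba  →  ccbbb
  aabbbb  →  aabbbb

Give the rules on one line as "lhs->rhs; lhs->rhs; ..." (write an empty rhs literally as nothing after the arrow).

aaa->; aba->bb; ccc->b

  | accbc
  | aacab
  | bacbb
  | ccc => b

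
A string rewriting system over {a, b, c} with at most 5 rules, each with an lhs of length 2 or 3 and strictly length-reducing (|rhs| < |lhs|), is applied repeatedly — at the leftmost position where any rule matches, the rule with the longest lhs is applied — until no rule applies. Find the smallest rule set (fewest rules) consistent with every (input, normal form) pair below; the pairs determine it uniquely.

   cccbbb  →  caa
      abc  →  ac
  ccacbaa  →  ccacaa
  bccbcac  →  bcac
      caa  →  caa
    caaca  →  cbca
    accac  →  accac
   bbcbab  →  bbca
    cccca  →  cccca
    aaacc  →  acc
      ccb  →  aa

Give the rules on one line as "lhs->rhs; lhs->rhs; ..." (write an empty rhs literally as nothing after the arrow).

  | cccbbb => caabb => caab => caa
  | abc => ac
  | ccacbaa => ccacaa
  | bccbcac => baacac => aacac => bcac

aac->bc; ab->a; ba->a; ccb->aa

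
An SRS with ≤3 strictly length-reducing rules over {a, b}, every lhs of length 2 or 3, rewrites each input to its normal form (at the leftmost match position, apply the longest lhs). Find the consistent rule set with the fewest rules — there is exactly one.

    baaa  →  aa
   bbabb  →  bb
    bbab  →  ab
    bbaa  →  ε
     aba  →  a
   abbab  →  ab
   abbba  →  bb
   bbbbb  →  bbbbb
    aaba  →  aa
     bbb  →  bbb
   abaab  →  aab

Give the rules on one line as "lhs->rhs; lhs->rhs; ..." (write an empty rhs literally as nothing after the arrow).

abb->bb; ba->; bab->ab

  | baaa => aa
  | bbabb => babb => abb => bb
  | bbab => bab => ab
  | bbaa => ba => ε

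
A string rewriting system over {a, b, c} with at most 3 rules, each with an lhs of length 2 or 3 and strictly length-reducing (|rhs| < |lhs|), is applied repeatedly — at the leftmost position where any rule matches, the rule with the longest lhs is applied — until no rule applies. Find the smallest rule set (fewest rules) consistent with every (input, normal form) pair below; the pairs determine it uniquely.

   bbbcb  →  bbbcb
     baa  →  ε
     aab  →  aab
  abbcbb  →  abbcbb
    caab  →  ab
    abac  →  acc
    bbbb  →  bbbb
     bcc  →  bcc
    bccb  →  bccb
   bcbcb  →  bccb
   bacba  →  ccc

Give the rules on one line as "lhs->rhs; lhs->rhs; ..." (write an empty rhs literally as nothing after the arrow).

  | bbbcb
  | baa => ca => ε
  | aab
  | abbcbb

ba->c; ca->; cbc->cc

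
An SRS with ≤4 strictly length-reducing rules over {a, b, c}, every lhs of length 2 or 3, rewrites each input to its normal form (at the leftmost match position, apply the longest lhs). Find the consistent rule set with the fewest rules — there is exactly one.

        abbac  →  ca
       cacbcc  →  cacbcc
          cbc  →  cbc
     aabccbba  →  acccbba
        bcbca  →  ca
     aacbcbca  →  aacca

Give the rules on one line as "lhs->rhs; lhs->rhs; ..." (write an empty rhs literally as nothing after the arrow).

  | abbac => cbac => ca
  | cacbcc
  | cbc
  | aabccbba => acccbba

ab->c; bac->a; bcb->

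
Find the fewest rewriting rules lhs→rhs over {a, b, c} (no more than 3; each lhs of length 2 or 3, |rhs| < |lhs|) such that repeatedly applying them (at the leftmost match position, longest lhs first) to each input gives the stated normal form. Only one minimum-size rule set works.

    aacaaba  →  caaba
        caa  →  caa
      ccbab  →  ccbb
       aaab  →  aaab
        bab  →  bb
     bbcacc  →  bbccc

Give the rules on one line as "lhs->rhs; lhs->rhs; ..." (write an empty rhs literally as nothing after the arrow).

ac->c; bab->bb

  | aacaaba => acaaba => caaba
  | caa
  | ccbab => ccbb
  | aaab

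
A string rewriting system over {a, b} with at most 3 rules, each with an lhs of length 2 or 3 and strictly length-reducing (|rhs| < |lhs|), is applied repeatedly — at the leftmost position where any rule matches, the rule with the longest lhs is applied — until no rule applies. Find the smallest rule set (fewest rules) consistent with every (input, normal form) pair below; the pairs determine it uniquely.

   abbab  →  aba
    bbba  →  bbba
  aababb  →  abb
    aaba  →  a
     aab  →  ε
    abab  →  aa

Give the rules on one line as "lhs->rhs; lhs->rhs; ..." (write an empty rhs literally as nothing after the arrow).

aab->; bab->a

  | abbab => aba
  | bbba
  | aababb => abb
  | aaba => a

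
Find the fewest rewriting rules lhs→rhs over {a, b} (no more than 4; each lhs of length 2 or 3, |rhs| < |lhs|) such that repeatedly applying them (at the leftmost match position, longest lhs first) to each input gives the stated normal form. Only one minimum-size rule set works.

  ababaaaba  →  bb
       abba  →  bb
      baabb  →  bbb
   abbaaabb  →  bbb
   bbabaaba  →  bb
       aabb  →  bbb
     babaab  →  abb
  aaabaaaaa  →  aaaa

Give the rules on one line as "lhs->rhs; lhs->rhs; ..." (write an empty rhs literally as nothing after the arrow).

  | ababaaaba => aabaaaba => bbaaaba => abaaba => aaaba => abba => aab => bb
  | abba => aab => bb
  | baabb => aabb => bbb
  | abbaaabb => aabaabb => bbaabb => ababb => aabb => bbb

aab->bb; ba->a; bba->ab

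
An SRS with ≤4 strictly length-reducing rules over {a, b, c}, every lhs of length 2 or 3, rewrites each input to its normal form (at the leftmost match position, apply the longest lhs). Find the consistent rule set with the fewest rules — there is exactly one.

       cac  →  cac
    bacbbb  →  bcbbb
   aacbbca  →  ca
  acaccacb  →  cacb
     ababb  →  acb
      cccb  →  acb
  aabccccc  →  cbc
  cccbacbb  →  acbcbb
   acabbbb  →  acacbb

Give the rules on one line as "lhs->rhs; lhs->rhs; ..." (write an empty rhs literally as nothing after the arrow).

aa->c; abb->ac; ba->b; cc->a

  | cac
  | bacbbb => bcbbb
  | aacbbca => ccbbca => abbca => acca => aaa => ca
  | acaccacb => acaaacb => accacb => aaacb => cacb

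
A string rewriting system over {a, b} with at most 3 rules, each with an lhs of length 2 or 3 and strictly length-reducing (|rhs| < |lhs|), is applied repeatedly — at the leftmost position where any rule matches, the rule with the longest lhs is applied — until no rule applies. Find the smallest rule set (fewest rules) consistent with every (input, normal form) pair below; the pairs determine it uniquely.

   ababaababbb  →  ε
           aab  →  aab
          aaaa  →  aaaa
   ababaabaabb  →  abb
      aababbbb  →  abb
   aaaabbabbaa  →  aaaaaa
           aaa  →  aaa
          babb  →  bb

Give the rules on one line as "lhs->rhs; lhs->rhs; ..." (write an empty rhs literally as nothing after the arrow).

  | ababaababbb => bbaababbb => bababbb => babbb => bbb => ε
  | aab
  | aaaa
  | ababaabaabb => bbaabaabb => babaabb => baabb => abb

aba->b; ba->; bbb->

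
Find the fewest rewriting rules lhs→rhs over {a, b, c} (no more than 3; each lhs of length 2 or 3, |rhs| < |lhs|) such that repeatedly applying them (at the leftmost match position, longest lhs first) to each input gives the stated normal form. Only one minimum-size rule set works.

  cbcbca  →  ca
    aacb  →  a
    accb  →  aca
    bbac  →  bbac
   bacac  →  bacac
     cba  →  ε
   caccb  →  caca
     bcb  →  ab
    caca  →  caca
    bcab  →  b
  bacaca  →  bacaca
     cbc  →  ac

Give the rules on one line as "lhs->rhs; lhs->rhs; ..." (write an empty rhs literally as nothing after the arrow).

  | cbcbca => acbca => aaca => ca
  | aacb => cb => a
  | accb => aca
  | bbac

aa->; bc->a; cb->a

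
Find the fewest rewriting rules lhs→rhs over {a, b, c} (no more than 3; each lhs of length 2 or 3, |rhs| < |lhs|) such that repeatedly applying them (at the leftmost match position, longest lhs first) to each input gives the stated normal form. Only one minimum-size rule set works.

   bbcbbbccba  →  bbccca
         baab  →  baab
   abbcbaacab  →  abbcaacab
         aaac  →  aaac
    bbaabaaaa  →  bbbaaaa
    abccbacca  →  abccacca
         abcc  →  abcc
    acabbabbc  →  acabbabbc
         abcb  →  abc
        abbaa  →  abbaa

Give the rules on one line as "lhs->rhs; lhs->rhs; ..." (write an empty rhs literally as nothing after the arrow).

aba->ba; cb->c

  | bbcbbbccba => bbcbbccba => bbcbccba => bbcccba => bbccca
  | baab
  | abbcbaacab => abbcaacab
  | aaac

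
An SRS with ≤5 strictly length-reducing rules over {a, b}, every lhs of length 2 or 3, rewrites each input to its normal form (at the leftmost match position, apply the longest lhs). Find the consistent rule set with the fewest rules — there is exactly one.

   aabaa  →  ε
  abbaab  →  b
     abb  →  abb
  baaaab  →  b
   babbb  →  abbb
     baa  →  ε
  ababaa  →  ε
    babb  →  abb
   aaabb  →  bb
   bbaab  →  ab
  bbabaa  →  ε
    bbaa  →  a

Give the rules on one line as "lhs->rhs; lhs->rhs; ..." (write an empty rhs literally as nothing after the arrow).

aa->; aaa->aa; ba->a; bba->

  | aabaa => baa => aa => ε
  | abbaab => aab => b
  | abb
  | baaaab => aaaab => aaab => aab => b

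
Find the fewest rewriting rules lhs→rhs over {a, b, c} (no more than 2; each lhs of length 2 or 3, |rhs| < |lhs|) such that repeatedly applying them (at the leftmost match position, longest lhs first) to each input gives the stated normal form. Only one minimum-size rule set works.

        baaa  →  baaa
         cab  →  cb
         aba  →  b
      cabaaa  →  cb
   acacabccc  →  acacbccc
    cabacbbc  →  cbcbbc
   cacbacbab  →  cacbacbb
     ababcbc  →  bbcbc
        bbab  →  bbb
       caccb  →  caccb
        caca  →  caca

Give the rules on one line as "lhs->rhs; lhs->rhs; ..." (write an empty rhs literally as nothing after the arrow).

ab->b; aba->ab

  | baaa
  | cab => cb
  | aba => ab => b
  | cabaaa => cabaa => caba => cab => cb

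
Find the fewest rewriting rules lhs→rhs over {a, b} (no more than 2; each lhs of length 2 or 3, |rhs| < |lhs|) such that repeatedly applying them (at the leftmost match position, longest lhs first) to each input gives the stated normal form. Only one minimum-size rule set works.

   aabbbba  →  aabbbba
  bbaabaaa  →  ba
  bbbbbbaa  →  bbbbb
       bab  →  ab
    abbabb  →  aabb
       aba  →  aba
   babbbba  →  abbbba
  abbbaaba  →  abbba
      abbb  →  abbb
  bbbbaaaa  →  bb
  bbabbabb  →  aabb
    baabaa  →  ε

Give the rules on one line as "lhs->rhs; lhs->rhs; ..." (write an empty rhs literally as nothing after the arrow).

baa->; bab->ab

  | aabbbba
  | bbaabaaa => bbaaa => ba
  | bbbbbbaa => bbbbb
  | bab => ab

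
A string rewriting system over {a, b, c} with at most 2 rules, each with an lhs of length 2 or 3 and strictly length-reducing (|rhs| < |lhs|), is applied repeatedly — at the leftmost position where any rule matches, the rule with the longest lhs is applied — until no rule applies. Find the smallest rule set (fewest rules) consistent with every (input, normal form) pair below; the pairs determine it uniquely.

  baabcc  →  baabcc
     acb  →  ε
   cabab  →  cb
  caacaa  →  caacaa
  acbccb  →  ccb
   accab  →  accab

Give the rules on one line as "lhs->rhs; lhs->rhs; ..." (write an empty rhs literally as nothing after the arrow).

  | baabcc
  | acb => ε
  | cabab => cb
  | caacaa

aba->; acb->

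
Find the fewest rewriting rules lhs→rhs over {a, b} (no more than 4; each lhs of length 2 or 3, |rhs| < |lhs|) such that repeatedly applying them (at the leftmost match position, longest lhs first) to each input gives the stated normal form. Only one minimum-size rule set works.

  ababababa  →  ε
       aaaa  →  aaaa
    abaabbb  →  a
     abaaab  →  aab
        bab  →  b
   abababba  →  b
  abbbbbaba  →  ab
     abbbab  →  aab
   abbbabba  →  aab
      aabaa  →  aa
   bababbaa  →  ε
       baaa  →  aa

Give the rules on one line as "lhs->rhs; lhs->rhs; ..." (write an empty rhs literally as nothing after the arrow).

  | ababababa => bababa => baba => ba => ε
  | aaaa
  | abaabbb => abbb => a
  | abaaab => aab

aba->; ba->; bbb->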